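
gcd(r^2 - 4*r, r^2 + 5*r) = r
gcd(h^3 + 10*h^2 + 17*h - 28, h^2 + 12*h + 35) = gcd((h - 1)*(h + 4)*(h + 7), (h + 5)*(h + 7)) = h + 7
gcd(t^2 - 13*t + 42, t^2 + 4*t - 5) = 1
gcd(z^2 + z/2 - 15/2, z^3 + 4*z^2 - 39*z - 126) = z + 3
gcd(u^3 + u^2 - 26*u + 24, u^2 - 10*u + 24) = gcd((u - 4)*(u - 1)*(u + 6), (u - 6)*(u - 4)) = u - 4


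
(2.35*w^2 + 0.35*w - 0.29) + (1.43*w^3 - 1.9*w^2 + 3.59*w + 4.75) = 1.43*w^3 + 0.45*w^2 + 3.94*w + 4.46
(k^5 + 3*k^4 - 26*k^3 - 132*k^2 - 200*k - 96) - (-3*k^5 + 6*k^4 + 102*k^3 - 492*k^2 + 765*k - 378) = 4*k^5 - 3*k^4 - 128*k^3 + 360*k^2 - 965*k + 282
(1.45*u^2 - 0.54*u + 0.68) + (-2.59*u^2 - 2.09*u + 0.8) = -1.14*u^2 - 2.63*u + 1.48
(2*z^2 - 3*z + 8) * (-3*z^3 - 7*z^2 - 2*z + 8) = -6*z^5 - 5*z^4 - 7*z^3 - 34*z^2 - 40*z + 64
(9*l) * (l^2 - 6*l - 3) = 9*l^3 - 54*l^2 - 27*l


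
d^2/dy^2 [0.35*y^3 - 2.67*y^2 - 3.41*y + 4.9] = 2.1*y - 5.34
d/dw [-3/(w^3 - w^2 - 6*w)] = 3*(3*w^2 - 2*w - 6)/(w^2*(-w^2 + w + 6)^2)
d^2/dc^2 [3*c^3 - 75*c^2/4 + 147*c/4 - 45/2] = 18*c - 75/2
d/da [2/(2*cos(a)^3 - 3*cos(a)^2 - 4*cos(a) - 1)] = 4*(3*cos(a)^2 - 3*cos(a) - 2)*sin(a)/((sin(a)^2 + 2*cos(a))^2*(2*cos(a) + 1)^2)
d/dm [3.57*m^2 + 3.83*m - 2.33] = 7.14*m + 3.83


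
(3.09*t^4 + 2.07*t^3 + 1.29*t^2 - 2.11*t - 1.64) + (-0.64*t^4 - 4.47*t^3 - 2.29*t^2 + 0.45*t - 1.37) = 2.45*t^4 - 2.4*t^3 - 1.0*t^2 - 1.66*t - 3.01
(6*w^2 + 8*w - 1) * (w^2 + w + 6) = 6*w^4 + 14*w^3 + 43*w^2 + 47*w - 6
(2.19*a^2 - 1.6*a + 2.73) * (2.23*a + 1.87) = 4.8837*a^3 + 0.5273*a^2 + 3.0959*a + 5.1051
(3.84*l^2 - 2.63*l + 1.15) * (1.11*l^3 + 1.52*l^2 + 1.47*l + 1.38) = 4.2624*l^5 + 2.9175*l^4 + 2.9237*l^3 + 3.1811*l^2 - 1.9389*l + 1.587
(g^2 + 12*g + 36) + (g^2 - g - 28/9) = 2*g^2 + 11*g + 296/9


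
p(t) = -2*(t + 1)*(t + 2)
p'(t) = -4*t - 6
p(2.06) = -24.85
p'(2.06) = -14.24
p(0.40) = -6.72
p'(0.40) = -7.60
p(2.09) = -25.28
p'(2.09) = -14.36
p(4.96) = -82.96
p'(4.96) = -25.84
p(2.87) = -37.69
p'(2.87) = -17.48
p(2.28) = -28.08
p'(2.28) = -15.12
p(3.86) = -56.96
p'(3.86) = -21.44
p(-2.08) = -0.17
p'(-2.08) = 2.32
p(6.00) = -112.00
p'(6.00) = -30.00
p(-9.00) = -112.00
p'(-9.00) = 30.00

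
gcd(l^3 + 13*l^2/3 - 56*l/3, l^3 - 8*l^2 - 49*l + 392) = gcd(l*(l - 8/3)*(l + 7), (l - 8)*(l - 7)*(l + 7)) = l + 7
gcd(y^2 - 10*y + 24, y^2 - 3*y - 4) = y - 4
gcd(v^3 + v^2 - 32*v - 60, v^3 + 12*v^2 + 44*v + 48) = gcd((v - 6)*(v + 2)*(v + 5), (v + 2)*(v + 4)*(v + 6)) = v + 2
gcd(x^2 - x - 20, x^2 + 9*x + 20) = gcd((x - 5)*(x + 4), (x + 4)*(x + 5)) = x + 4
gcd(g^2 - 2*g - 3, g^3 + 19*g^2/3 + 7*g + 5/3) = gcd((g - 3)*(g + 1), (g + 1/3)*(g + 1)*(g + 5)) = g + 1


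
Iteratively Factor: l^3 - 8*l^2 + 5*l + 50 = (l - 5)*(l^2 - 3*l - 10) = (l - 5)*(l + 2)*(l - 5)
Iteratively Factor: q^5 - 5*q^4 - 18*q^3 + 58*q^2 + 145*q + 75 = (q + 1)*(q^4 - 6*q^3 - 12*q^2 + 70*q + 75) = (q - 5)*(q + 1)*(q^3 - q^2 - 17*q - 15) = (q - 5)^2*(q + 1)*(q^2 + 4*q + 3) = (q - 5)^2*(q + 1)^2*(q + 3)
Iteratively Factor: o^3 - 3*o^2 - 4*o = (o)*(o^2 - 3*o - 4) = o*(o + 1)*(o - 4)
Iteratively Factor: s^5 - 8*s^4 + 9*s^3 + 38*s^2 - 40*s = (s + 2)*(s^4 - 10*s^3 + 29*s^2 - 20*s) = (s - 1)*(s + 2)*(s^3 - 9*s^2 + 20*s) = (s - 5)*(s - 1)*(s + 2)*(s^2 - 4*s) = (s - 5)*(s - 4)*(s - 1)*(s + 2)*(s)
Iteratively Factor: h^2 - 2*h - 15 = (h - 5)*(h + 3)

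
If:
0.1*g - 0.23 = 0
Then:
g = 2.30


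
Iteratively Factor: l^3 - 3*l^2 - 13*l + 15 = (l - 5)*(l^2 + 2*l - 3) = (l - 5)*(l + 3)*(l - 1)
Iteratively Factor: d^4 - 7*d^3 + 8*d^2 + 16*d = (d - 4)*(d^3 - 3*d^2 - 4*d) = (d - 4)*(d + 1)*(d^2 - 4*d) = (d - 4)^2*(d + 1)*(d)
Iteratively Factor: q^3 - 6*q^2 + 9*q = (q - 3)*(q^2 - 3*q) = q*(q - 3)*(q - 3)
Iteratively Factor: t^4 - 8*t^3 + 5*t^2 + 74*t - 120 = (t - 4)*(t^3 - 4*t^2 - 11*t + 30) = (t - 4)*(t + 3)*(t^2 - 7*t + 10) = (t - 5)*(t - 4)*(t + 3)*(t - 2)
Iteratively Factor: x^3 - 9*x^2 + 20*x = (x - 4)*(x^2 - 5*x) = (x - 5)*(x - 4)*(x)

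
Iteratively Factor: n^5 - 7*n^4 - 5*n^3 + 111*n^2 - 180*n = (n)*(n^4 - 7*n^3 - 5*n^2 + 111*n - 180) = n*(n - 3)*(n^3 - 4*n^2 - 17*n + 60) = n*(n - 3)*(n + 4)*(n^2 - 8*n + 15) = n*(n - 3)^2*(n + 4)*(n - 5)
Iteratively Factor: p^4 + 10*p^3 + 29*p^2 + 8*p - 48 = (p + 4)*(p^3 + 6*p^2 + 5*p - 12) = (p + 4)^2*(p^2 + 2*p - 3) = (p - 1)*(p + 4)^2*(p + 3)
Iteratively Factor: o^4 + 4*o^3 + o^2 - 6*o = (o + 3)*(o^3 + o^2 - 2*o) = (o - 1)*(o + 3)*(o^2 + 2*o) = o*(o - 1)*(o + 3)*(o + 2)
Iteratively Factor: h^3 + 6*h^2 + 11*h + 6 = (h + 1)*(h^2 + 5*h + 6) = (h + 1)*(h + 2)*(h + 3)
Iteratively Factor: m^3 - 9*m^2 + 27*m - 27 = (m - 3)*(m^2 - 6*m + 9) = (m - 3)^2*(m - 3)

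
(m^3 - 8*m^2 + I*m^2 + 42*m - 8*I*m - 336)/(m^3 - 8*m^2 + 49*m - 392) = (m - 6*I)/(m - 7*I)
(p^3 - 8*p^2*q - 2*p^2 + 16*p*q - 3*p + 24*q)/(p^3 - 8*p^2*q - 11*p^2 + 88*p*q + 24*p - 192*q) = (p + 1)/(p - 8)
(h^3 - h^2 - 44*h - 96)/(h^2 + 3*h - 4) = (h^2 - 5*h - 24)/(h - 1)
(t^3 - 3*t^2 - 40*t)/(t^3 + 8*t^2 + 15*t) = (t - 8)/(t + 3)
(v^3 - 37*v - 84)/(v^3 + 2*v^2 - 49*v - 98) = (v^2 + 7*v + 12)/(v^2 + 9*v + 14)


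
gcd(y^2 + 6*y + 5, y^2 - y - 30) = y + 5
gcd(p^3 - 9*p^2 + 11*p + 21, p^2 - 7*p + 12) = p - 3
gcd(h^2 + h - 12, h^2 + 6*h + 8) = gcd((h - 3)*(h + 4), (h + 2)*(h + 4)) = h + 4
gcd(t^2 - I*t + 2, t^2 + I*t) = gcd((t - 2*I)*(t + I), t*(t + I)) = t + I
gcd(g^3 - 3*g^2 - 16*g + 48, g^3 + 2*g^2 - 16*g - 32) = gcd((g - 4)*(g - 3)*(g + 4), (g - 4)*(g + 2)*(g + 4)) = g^2 - 16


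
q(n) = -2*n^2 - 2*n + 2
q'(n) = -4*n - 2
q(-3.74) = -18.50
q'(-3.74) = 12.96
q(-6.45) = -68.30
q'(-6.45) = 23.80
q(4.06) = -39.09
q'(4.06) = -18.24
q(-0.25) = 2.38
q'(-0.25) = -1.00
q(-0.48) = 2.50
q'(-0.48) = -0.08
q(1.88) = -8.83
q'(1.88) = -9.52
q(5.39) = -66.88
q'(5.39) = -23.56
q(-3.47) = -15.14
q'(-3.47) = 11.88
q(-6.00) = -58.00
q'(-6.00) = 22.00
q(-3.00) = -10.00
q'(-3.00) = 10.00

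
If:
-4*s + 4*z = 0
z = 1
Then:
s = 1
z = 1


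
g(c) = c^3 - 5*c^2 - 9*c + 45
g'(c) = 3*c^2 - 10*c - 9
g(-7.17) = -516.12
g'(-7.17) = 216.93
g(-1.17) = 47.08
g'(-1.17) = 6.81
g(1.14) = 29.72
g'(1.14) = -16.50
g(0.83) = 34.66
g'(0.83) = -15.23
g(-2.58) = 17.76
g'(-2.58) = 36.77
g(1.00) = 32.00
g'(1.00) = -16.00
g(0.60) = 38.02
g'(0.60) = -13.92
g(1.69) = 20.34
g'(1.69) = -17.33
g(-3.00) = 0.00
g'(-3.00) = 48.00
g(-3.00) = 0.00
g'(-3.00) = 48.00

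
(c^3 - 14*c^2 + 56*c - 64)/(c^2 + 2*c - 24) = (c^2 - 10*c + 16)/(c + 6)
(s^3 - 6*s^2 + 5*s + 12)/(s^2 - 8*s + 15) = (s^2 - 3*s - 4)/(s - 5)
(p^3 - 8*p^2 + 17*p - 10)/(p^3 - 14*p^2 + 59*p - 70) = (p - 1)/(p - 7)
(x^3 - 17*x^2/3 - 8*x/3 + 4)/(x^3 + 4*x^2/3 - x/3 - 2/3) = (x - 6)/(x + 1)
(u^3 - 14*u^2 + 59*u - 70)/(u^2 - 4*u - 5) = (u^2 - 9*u + 14)/(u + 1)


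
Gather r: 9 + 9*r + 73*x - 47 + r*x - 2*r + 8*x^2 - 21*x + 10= r*(x + 7) + 8*x^2 + 52*x - 28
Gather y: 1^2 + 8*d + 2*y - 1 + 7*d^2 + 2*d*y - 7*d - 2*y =7*d^2 + 2*d*y + d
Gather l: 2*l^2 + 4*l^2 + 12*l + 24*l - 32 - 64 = 6*l^2 + 36*l - 96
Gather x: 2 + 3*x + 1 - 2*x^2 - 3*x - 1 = 2 - 2*x^2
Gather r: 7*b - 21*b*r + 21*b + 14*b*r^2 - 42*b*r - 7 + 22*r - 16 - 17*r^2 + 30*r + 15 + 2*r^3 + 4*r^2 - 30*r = 28*b + 2*r^3 + r^2*(14*b - 13) + r*(22 - 63*b) - 8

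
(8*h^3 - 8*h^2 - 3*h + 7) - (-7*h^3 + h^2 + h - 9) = 15*h^3 - 9*h^2 - 4*h + 16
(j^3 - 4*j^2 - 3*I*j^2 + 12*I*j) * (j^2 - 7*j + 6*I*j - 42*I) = j^5 - 11*j^4 + 3*I*j^4 + 46*j^3 - 33*I*j^3 - 198*j^2 + 84*I*j^2 + 504*j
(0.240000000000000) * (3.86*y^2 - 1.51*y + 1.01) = 0.9264*y^2 - 0.3624*y + 0.2424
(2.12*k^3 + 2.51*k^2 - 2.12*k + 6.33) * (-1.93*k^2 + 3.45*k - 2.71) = -4.0916*k^5 + 2.4697*k^4 + 7.0059*k^3 - 26.333*k^2 + 27.5837*k - 17.1543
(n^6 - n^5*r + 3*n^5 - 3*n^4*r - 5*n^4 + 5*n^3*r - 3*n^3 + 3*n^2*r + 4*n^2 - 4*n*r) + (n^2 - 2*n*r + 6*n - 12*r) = n^6 - n^5*r + 3*n^5 - 3*n^4*r - 5*n^4 + 5*n^3*r - 3*n^3 + 3*n^2*r + 5*n^2 - 6*n*r + 6*n - 12*r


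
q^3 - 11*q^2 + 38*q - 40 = (q - 5)*(q - 4)*(q - 2)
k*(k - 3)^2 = k^3 - 6*k^2 + 9*k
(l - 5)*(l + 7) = l^2 + 2*l - 35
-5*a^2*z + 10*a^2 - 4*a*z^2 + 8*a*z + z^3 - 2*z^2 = (-5*a + z)*(a + z)*(z - 2)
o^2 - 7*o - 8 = (o - 8)*(o + 1)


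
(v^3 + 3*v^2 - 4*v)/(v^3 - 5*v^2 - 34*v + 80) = v*(v^2 + 3*v - 4)/(v^3 - 5*v^2 - 34*v + 80)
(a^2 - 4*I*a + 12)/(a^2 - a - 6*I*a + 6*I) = (a + 2*I)/(a - 1)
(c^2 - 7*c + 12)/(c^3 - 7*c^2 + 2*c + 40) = (c - 3)/(c^2 - 3*c - 10)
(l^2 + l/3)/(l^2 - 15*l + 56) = l*(3*l + 1)/(3*(l^2 - 15*l + 56))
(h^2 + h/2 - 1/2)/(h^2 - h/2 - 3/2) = (2*h - 1)/(2*h - 3)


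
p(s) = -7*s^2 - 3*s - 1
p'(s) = -14*s - 3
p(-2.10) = -25.57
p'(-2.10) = 26.40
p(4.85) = -180.21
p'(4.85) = -70.90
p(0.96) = -10.33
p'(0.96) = -16.44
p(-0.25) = -0.69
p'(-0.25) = 0.50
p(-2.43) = -35.04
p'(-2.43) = 31.02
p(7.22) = -387.56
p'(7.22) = -104.08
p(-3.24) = -64.76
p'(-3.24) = 42.36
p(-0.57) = -1.56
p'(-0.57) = 4.98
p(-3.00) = -55.00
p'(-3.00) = 39.00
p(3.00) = -73.00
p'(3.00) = -45.00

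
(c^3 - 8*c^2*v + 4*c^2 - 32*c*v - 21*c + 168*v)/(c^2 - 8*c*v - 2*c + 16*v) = (c^2 + 4*c - 21)/(c - 2)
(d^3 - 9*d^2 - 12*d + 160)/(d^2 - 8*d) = d - 1 - 20/d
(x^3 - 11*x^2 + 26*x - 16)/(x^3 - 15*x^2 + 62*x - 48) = (x - 2)/(x - 6)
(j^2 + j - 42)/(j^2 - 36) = (j + 7)/(j + 6)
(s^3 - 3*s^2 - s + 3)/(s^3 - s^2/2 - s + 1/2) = 2*(s - 3)/(2*s - 1)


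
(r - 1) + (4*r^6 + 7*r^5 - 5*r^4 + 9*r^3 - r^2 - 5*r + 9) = 4*r^6 + 7*r^5 - 5*r^4 + 9*r^3 - r^2 - 4*r + 8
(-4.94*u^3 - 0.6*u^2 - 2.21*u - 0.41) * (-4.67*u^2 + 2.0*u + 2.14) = 23.0698*u^5 - 7.078*u^4 - 1.4509*u^3 - 3.7893*u^2 - 5.5494*u - 0.8774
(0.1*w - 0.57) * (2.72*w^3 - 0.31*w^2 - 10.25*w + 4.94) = 0.272*w^4 - 1.5814*w^3 - 0.8483*w^2 + 6.3365*w - 2.8158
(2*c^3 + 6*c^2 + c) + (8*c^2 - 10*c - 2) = 2*c^3 + 14*c^2 - 9*c - 2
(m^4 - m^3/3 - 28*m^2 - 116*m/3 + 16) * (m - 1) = m^5 - 4*m^4/3 - 83*m^3/3 - 32*m^2/3 + 164*m/3 - 16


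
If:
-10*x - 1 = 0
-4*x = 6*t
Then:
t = 1/15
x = -1/10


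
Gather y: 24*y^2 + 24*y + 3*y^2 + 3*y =27*y^2 + 27*y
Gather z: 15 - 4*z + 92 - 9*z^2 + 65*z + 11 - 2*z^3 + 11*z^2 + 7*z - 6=-2*z^3 + 2*z^2 + 68*z + 112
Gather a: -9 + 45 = 36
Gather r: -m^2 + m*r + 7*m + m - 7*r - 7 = -m^2 + 8*m + r*(m - 7) - 7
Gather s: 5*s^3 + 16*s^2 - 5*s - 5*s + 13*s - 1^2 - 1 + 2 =5*s^3 + 16*s^2 + 3*s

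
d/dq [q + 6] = 1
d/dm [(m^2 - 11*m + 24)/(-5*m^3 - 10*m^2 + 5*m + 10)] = (m^4 - 22*m^3 + 51*m^2 + 100*m - 46)/(5*(m^6 + 4*m^5 + 2*m^4 - 8*m^3 - 7*m^2 + 4*m + 4))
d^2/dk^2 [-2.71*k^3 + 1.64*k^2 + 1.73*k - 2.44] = 3.28 - 16.26*k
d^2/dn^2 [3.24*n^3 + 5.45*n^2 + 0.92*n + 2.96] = 19.44*n + 10.9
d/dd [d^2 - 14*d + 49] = 2*d - 14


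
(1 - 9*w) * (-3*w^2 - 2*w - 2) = 27*w^3 + 15*w^2 + 16*w - 2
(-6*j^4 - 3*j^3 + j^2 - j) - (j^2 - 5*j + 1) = -6*j^4 - 3*j^3 + 4*j - 1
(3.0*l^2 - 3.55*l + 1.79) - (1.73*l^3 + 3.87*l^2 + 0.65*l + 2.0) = -1.73*l^3 - 0.87*l^2 - 4.2*l - 0.21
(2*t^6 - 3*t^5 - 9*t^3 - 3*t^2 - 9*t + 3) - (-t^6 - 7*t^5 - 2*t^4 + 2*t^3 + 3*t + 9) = 3*t^6 + 4*t^5 + 2*t^4 - 11*t^3 - 3*t^2 - 12*t - 6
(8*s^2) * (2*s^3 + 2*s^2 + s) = 16*s^5 + 16*s^4 + 8*s^3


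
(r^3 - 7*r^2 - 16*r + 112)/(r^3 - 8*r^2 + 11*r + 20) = (r^2 - 3*r - 28)/(r^2 - 4*r - 5)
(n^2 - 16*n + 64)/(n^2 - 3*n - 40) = (n - 8)/(n + 5)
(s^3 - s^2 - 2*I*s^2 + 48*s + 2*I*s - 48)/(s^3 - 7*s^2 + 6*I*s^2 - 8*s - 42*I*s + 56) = (s^3 - s^2*(1 + 2*I) + 2*s*(24 + I) - 48)/(s^3 + s^2*(-7 + 6*I) - 2*s*(4 + 21*I) + 56)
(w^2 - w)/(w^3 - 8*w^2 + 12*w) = (w - 1)/(w^2 - 8*w + 12)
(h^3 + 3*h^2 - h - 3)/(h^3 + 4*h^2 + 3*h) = (h - 1)/h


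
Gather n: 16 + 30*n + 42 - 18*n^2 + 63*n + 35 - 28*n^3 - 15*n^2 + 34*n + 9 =-28*n^3 - 33*n^2 + 127*n + 102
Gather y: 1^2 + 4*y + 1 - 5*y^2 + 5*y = -5*y^2 + 9*y + 2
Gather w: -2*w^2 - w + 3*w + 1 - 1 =-2*w^2 + 2*w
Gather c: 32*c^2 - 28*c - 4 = 32*c^2 - 28*c - 4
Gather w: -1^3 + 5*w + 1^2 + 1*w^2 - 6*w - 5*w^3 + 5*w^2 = -5*w^3 + 6*w^2 - w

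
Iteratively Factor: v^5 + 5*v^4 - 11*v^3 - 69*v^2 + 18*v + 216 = (v + 4)*(v^4 + v^3 - 15*v^2 - 9*v + 54) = (v + 3)*(v + 4)*(v^3 - 2*v^2 - 9*v + 18) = (v - 3)*(v + 3)*(v + 4)*(v^2 + v - 6) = (v - 3)*(v - 2)*(v + 3)*(v + 4)*(v + 3)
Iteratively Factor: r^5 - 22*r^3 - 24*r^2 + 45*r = (r - 1)*(r^4 + r^3 - 21*r^2 - 45*r) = (r - 1)*(r + 3)*(r^3 - 2*r^2 - 15*r) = (r - 1)*(r + 3)^2*(r^2 - 5*r) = (r - 5)*(r - 1)*(r + 3)^2*(r)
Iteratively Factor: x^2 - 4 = (x - 2)*(x + 2)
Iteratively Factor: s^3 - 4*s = (s)*(s^2 - 4) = s*(s - 2)*(s + 2)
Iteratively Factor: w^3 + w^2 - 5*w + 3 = (w + 3)*(w^2 - 2*w + 1) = (w - 1)*(w + 3)*(w - 1)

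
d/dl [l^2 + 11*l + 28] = 2*l + 11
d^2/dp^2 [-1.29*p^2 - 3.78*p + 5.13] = -2.58000000000000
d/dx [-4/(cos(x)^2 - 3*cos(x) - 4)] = 4*(3 - 2*cos(x))*sin(x)/(sin(x)^2 + 3*cos(x) + 3)^2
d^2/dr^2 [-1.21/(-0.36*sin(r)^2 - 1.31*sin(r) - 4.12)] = (-0.627264*sin(r)^4 - 1.711908*sin(r)^3 + 6.043103*sin(r)^2 + 9.954428*sin(r) + 0.563618)/(0.36*sin(r)^2 + 1.31*sin(r) + 4.12)^3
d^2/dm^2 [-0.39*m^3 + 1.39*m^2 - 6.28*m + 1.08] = 2.78 - 2.34*m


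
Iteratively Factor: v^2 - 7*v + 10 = (v - 2)*(v - 5)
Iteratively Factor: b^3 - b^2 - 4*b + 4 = (b - 2)*(b^2 + b - 2) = (b - 2)*(b - 1)*(b + 2)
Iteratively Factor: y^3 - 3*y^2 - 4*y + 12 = (y + 2)*(y^2 - 5*y + 6) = (y - 3)*(y + 2)*(y - 2)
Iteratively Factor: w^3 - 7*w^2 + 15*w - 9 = (w - 3)*(w^2 - 4*w + 3) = (w - 3)^2*(w - 1)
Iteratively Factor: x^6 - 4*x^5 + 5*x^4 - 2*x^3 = (x)*(x^5 - 4*x^4 + 5*x^3 - 2*x^2) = x*(x - 1)*(x^4 - 3*x^3 + 2*x^2) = x^2*(x - 1)*(x^3 - 3*x^2 + 2*x) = x^2*(x - 2)*(x - 1)*(x^2 - x) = x^2*(x - 2)*(x - 1)^2*(x)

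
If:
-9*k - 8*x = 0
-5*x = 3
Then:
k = 8/15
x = -3/5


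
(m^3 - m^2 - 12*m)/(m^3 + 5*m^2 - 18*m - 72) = m/(m + 6)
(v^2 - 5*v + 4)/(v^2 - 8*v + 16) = (v - 1)/(v - 4)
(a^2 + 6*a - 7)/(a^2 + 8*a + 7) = (a - 1)/(a + 1)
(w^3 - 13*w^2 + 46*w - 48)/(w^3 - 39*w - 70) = (-w^3 + 13*w^2 - 46*w + 48)/(-w^3 + 39*w + 70)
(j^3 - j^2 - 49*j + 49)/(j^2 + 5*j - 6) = (j^2 - 49)/(j + 6)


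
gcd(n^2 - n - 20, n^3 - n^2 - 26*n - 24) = n + 4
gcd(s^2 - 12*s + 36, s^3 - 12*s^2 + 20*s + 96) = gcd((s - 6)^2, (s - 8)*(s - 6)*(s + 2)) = s - 6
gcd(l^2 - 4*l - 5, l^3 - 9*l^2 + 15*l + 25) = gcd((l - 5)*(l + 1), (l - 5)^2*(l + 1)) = l^2 - 4*l - 5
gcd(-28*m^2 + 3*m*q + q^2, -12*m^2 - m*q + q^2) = -4*m + q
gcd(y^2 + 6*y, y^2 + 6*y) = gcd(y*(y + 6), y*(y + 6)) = y^2 + 6*y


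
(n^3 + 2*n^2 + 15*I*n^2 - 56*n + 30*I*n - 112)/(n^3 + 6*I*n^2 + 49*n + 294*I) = (n^2 + n*(2 + 8*I) + 16*I)/(n^2 - I*n + 42)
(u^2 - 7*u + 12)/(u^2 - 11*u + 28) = (u - 3)/(u - 7)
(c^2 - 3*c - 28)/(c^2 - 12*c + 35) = (c + 4)/(c - 5)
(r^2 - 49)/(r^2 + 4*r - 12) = (r^2 - 49)/(r^2 + 4*r - 12)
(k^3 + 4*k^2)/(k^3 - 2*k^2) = (k + 4)/(k - 2)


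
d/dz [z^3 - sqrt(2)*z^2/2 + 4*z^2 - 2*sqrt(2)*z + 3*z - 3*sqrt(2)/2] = 3*z^2 - sqrt(2)*z + 8*z - 2*sqrt(2) + 3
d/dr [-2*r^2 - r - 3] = -4*r - 1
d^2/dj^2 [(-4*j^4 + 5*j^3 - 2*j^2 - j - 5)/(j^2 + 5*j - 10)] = 2*(-4*j^6 - 60*j^5 - 180*j^4 + 1784*j^3 - 3225*j^2 + 1395*j - 425)/(j^6 + 15*j^5 + 45*j^4 - 175*j^3 - 450*j^2 + 1500*j - 1000)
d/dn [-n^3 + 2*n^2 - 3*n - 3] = -3*n^2 + 4*n - 3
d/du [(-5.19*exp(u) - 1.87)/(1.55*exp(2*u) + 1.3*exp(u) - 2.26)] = (8.0445*exp(2*u) + 5.797*exp(u) + 14.1604)*exp(u)/(2.4025*exp(4*u) + 4.03*exp(3*u) - 5.316*exp(2*u) - 5.876*exp(u) + 5.1076)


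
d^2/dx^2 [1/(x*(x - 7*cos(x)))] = (-7*x^2*(x - 7*cos(x))*cos(x) + 2*x^2*(7*sin(x) + 1)^2 + 2*x*(x - 7*cos(x))*(7*sin(x) + 1) + 2*(x - 7*cos(x))^2)/(x^3*(x - 7*cos(x))^3)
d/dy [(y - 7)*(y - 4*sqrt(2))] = 2*y - 7 - 4*sqrt(2)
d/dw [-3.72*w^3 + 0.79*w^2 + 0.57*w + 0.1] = -11.16*w^2 + 1.58*w + 0.57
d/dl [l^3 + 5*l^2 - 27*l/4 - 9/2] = 3*l^2 + 10*l - 27/4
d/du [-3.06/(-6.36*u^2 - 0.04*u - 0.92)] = (-38.9232*u - 0.1224)/(6.36*u^2 + 0.04*u + 0.92)^2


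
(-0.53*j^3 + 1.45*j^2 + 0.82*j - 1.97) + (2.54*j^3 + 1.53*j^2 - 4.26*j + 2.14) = 2.01*j^3 + 2.98*j^2 - 3.44*j + 0.17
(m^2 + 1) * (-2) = -2*m^2 - 2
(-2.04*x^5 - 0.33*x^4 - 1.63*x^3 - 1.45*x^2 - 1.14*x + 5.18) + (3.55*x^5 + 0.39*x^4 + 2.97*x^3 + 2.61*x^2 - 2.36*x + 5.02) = 1.51*x^5 + 0.06*x^4 + 1.34*x^3 + 1.16*x^2 - 3.5*x + 10.2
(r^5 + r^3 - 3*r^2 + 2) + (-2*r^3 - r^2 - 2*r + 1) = r^5 - r^3 - 4*r^2 - 2*r + 3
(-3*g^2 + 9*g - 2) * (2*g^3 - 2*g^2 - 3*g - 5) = -6*g^5 + 24*g^4 - 13*g^3 - 8*g^2 - 39*g + 10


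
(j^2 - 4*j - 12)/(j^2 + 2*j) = (j - 6)/j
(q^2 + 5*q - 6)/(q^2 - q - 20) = (-q^2 - 5*q + 6)/(-q^2 + q + 20)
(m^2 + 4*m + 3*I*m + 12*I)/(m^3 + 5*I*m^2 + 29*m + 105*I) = (m + 4)/(m^2 + 2*I*m + 35)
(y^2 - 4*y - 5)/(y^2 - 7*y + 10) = (y + 1)/(y - 2)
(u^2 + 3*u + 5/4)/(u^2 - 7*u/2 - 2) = (u + 5/2)/(u - 4)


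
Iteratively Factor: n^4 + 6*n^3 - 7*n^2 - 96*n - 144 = (n + 3)*(n^3 + 3*n^2 - 16*n - 48) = (n - 4)*(n + 3)*(n^2 + 7*n + 12) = (n - 4)*(n + 3)^2*(n + 4)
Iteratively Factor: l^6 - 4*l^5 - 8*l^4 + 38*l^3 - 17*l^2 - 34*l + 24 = (l + 3)*(l^5 - 7*l^4 + 13*l^3 - l^2 - 14*l + 8) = (l - 4)*(l + 3)*(l^4 - 3*l^3 + l^2 + 3*l - 2) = (l - 4)*(l - 1)*(l + 3)*(l^3 - 2*l^2 - l + 2) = (l - 4)*(l - 1)*(l + 1)*(l + 3)*(l^2 - 3*l + 2) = (l - 4)*(l - 2)*(l - 1)*(l + 1)*(l + 3)*(l - 1)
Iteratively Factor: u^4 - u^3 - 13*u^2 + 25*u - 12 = (u - 1)*(u^3 - 13*u + 12) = (u - 3)*(u - 1)*(u^2 + 3*u - 4) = (u - 3)*(u - 1)^2*(u + 4)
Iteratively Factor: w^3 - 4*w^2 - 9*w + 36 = (w + 3)*(w^2 - 7*w + 12) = (w - 4)*(w + 3)*(w - 3)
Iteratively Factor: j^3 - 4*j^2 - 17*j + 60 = (j - 5)*(j^2 + j - 12) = (j - 5)*(j + 4)*(j - 3)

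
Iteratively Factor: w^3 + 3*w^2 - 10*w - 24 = (w + 4)*(w^2 - w - 6) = (w + 2)*(w + 4)*(w - 3)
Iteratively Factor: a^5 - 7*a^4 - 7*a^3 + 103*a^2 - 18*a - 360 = (a + 3)*(a^4 - 10*a^3 + 23*a^2 + 34*a - 120) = (a + 2)*(a + 3)*(a^3 - 12*a^2 + 47*a - 60) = (a - 5)*(a + 2)*(a + 3)*(a^2 - 7*a + 12) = (a - 5)*(a - 3)*(a + 2)*(a + 3)*(a - 4)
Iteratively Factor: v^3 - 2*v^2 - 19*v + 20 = (v + 4)*(v^2 - 6*v + 5) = (v - 1)*(v + 4)*(v - 5)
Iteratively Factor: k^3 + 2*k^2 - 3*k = (k + 3)*(k^2 - k) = k*(k + 3)*(k - 1)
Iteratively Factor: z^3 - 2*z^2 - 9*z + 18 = (z + 3)*(z^2 - 5*z + 6) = (z - 3)*(z + 3)*(z - 2)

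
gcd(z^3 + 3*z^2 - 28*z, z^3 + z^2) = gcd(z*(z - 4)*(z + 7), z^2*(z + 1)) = z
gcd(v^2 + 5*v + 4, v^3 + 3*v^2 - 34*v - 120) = v + 4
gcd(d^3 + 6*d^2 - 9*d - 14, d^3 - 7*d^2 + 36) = 1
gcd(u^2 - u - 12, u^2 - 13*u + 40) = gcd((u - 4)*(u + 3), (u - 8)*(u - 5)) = 1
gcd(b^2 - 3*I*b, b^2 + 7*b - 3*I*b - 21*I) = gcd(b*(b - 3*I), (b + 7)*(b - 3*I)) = b - 3*I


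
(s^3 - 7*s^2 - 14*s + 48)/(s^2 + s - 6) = s - 8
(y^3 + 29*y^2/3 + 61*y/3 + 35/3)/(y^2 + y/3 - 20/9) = 3*(y^2 + 8*y + 7)/(3*y - 4)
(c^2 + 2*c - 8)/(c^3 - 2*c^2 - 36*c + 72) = (c + 4)/(c^2 - 36)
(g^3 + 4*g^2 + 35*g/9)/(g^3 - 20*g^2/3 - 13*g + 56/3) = g*(3*g + 5)/(3*(g^2 - 9*g + 8))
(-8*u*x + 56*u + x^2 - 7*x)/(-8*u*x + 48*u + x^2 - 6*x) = (x - 7)/(x - 6)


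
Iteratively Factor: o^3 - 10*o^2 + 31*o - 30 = (o - 5)*(o^2 - 5*o + 6) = (o - 5)*(o - 2)*(o - 3)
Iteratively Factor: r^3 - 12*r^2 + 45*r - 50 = (r - 2)*(r^2 - 10*r + 25) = (r - 5)*(r - 2)*(r - 5)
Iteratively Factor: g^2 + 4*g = (g)*(g + 4)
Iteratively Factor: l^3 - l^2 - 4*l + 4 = (l + 2)*(l^2 - 3*l + 2) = (l - 2)*(l + 2)*(l - 1)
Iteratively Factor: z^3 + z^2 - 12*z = (z)*(z^2 + z - 12) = z*(z - 3)*(z + 4)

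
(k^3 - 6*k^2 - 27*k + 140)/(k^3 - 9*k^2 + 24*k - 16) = (k^2 - 2*k - 35)/(k^2 - 5*k + 4)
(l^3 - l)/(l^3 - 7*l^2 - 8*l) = (l - 1)/(l - 8)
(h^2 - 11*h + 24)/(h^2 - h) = (h^2 - 11*h + 24)/(h*(h - 1))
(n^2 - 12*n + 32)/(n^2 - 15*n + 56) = (n - 4)/(n - 7)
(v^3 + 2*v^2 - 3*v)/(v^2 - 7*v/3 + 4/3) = 3*v*(v + 3)/(3*v - 4)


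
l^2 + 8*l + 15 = (l + 3)*(l + 5)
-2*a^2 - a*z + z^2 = (-2*a + z)*(a + z)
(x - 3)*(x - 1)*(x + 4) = x^3 - 13*x + 12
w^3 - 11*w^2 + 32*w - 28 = (w - 7)*(w - 2)^2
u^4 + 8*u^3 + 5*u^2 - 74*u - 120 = (u - 3)*(u + 2)*(u + 4)*(u + 5)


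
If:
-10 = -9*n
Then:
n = 10/9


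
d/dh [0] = 0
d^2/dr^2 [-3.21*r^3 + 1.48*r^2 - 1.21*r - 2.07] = 2.96 - 19.26*r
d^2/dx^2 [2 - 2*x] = 0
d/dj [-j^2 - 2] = -2*j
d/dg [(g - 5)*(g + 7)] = 2*g + 2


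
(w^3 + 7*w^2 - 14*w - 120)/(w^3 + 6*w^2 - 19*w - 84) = (w^2 + 11*w + 30)/(w^2 + 10*w + 21)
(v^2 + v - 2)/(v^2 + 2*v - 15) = (v^2 + v - 2)/(v^2 + 2*v - 15)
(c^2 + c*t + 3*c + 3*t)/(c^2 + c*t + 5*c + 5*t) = (c + 3)/(c + 5)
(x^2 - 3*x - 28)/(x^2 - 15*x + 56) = (x + 4)/(x - 8)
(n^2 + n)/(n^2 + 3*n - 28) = n*(n + 1)/(n^2 + 3*n - 28)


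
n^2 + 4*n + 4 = (n + 2)^2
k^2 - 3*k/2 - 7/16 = (k - 7/4)*(k + 1/4)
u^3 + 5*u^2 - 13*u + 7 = (u - 1)^2*(u + 7)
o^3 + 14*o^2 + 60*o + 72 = (o + 2)*(o + 6)^2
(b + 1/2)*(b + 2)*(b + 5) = b^3 + 15*b^2/2 + 27*b/2 + 5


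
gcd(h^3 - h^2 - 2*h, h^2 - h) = h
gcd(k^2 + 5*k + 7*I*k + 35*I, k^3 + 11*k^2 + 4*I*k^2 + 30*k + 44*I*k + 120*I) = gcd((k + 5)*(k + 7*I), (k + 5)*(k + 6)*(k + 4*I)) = k + 5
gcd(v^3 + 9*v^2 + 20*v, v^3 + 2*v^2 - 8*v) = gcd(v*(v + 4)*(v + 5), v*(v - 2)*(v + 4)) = v^2 + 4*v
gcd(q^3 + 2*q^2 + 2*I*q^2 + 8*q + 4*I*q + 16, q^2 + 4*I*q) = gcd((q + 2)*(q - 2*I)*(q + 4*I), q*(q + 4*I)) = q + 4*I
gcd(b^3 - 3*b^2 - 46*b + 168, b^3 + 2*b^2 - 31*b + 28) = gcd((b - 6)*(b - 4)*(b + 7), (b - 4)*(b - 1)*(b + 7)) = b^2 + 3*b - 28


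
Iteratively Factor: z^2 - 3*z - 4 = (z - 4)*(z + 1)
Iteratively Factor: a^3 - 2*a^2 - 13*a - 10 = (a + 1)*(a^2 - 3*a - 10) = (a + 1)*(a + 2)*(a - 5)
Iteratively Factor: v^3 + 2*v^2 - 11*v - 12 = (v + 1)*(v^2 + v - 12) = (v - 3)*(v + 1)*(v + 4)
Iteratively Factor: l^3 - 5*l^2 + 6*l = (l - 3)*(l^2 - 2*l) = (l - 3)*(l - 2)*(l)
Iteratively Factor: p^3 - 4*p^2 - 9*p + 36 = (p - 4)*(p^2 - 9) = (p - 4)*(p + 3)*(p - 3)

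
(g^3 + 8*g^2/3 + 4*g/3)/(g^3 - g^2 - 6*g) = (g + 2/3)/(g - 3)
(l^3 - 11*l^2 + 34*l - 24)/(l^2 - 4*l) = l - 7 + 6/l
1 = 1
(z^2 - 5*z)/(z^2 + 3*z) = (z - 5)/(z + 3)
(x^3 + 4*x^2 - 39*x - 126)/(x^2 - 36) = (x^2 + 10*x + 21)/(x + 6)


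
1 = 1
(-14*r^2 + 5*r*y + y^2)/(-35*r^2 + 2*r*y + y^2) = (-2*r + y)/(-5*r + y)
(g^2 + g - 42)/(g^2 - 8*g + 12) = (g + 7)/(g - 2)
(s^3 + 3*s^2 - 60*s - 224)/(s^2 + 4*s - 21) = (s^2 - 4*s - 32)/(s - 3)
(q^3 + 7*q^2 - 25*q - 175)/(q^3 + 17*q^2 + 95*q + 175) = (q - 5)/(q + 5)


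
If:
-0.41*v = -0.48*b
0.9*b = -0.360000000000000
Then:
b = -0.40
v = -0.47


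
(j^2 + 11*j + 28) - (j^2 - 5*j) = 16*j + 28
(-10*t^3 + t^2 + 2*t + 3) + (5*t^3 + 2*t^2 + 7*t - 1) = -5*t^3 + 3*t^2 + 9*t + 2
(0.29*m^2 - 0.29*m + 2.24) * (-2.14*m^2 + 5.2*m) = -0.6206*m^4 + 2.1286*m^3 - 6.3016*m^2 + 11.648*m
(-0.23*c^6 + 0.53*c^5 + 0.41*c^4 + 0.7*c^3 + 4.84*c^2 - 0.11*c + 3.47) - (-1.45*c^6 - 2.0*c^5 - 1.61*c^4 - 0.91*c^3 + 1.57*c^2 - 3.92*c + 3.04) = 1.22*c^6 + 2.53*c^5 + 2.02*c^4 + 1.61*c^3 + 3.27*c^2 + 3.81*c + 0.43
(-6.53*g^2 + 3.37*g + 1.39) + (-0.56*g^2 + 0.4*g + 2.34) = -7.09*g^2 + 3.77*g + 3.73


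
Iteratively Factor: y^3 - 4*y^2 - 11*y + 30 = (y - 5)*(y^2 + y - 6) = (y - 5)*(y + 3)*(y - 2)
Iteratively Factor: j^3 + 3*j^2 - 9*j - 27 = (j + 3)*(j^2 - 9) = (j - 3)*(j + 3)*(j + 3)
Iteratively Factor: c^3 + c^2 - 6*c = (c)*(c^2 + c - 6) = c*(c + 3)*(c - 2)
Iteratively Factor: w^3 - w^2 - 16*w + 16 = (w - 1)*(w^2 - 16) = (w - 4)*(w - 1)*(w + 4)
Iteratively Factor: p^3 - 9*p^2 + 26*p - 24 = (p - 4)*(p^2 - 5*p + 6) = (p - 4)*(p - 2)*(p - 3)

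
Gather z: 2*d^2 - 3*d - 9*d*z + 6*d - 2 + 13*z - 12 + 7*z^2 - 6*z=2*d^2 + 3*d + 7*z^2 + z*(7 - 9*d) - 14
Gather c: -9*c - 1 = -9*c - 1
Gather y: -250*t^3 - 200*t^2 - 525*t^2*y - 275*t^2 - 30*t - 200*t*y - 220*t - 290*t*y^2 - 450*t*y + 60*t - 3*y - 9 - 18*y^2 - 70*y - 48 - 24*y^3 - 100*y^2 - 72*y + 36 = -250*t^3 - 475*t^2 - 190*t - 24*y^3 + y^2*(-290*t - 118) + y*(-525*t^2 - 650*t - 145) - 21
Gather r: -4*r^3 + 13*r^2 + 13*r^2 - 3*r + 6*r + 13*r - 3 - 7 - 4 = -4*r^3 + 26*r^2 + 16*r - 14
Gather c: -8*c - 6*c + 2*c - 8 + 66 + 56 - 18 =96 - 12*c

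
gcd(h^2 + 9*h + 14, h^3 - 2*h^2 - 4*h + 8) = h + 2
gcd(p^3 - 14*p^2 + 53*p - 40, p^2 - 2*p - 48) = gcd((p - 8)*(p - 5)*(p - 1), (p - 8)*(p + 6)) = p - 8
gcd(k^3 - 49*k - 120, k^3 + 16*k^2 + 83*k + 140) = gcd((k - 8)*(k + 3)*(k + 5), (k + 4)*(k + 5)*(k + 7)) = k + 5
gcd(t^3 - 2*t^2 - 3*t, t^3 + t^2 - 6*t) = t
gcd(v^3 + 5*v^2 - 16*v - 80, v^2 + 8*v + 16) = v + 4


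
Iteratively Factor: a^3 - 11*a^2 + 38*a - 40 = (a - 5)*(a^2 - 6*a + 8) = (a - 5)*(a - 2)*(a - 4)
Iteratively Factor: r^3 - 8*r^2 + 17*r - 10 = (r - 2)*(r^2 - 6*r + 5) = (r - 2)*(r - 1)*(r - 5)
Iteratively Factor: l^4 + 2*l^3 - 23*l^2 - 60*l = (l + 4)*(l^3 - 2*l^2 - 15*l) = l*(l + 4)*(l^2 - 2*l - 15) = l*(l + 3)*(l + 4)*(l - 5)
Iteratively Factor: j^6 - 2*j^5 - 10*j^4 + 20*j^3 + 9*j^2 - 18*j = (j - 3)*(j^5 + j^4 - 7*j^3 - j^2 + 6*j) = (j - 3)*(j - 2)*(j^4 + 3*j^3 - j^2 - 3*j) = (j - 3)*(j - 2)*(j + 1)*(j^3 + 2*j^2 - 3*j) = (j - 3)*(j - 2)*(j + 1)*(j + 3)*(j^2 - j) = j*(j - 3)*(j - 2)*(j + 1)*(j + 3)*(j - 1)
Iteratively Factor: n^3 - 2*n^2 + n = (n - 1)*(n^2 - n) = n*(n - 1)*(n - 1)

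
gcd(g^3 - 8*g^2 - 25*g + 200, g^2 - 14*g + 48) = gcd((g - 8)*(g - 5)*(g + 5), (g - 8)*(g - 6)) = g - 8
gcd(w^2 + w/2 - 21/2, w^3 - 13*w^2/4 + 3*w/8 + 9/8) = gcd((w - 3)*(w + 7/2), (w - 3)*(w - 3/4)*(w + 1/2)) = w - 3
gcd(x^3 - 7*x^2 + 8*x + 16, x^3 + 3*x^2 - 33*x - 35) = x + 1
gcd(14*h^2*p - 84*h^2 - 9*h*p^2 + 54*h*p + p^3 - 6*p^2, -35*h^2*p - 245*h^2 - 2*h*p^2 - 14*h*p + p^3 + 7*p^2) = -7*h + p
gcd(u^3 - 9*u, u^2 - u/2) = u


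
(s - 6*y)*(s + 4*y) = s^2 - 2*s*y - 24*y^2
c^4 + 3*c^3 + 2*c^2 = c^2*(c + 1)*(c + 2)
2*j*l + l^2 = l*(2*j + l)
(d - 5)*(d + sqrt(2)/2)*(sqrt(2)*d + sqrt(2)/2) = sqrt(2)*d^3 - 9*sqrt(2)*d^2/2 + d^2 - 9*d/2 - 5*sqrt(2)*d/2 - 5/2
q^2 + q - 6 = (q - 2)*(q + 3)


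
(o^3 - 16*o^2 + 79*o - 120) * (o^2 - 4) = o^5 - 16*o^4 + 75*o^3 - 56*o^2 - 316*o + 480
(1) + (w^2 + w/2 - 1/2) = w^2 + w/2 + 1/2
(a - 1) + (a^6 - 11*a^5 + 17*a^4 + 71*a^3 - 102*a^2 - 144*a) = a^6 - 11*a^5 + 17*a^4 + 71*a^3 - 102*a^2 - 143*a - 1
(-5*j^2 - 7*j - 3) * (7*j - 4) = -35*j^3 - 29*j^2 + 7*j + 12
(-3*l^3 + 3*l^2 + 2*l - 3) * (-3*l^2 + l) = 9*l^5 - 12*l^4 - 3*l^3 + 11*l^2 - 3*l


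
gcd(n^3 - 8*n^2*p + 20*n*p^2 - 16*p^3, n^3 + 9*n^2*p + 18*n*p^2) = 1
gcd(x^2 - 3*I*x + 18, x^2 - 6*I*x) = x - 6*I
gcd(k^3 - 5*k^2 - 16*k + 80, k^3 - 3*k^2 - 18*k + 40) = k^2 - k - 20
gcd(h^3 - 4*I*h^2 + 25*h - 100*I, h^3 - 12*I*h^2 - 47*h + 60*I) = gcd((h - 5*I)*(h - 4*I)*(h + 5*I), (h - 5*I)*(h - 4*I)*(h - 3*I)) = h^2 - 9*I*h - 20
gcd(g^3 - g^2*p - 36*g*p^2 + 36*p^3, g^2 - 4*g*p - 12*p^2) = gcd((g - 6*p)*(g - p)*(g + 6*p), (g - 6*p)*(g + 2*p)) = -g + 6*p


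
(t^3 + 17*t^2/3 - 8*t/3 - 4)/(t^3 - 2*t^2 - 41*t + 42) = (t + 2/3)/(t - 7)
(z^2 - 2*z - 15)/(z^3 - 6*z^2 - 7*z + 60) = 1/(z - 4)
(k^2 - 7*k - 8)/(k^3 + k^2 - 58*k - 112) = (k + 1)/(k^2 + 9*k + 14)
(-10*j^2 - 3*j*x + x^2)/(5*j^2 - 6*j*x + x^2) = (2*j + x)/(-j + x)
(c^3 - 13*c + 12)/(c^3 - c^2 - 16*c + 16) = (c - 3)/(c - 4)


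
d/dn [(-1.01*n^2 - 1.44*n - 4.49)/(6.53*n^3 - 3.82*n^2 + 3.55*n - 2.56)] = (6.5953*n^4 + 18.8064*n^3 + 78.8728*n^2 - 29.1324*n + 19.6259)/(42.6409*n^6 - 49.8892*n^5 + 60.9554*n^4 - 60.5556*n^3 + 32.1609*n^2 - 18.176*n + 6.5536)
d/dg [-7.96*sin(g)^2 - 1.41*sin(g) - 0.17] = -(15.92*sin(g) + 1.41)*cos(g)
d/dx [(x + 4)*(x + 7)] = 2*x + 11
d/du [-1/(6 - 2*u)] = -1/(2*(u - 3)^2)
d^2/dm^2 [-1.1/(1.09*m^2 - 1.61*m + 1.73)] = (2.61382*m^2 - 3.86078*m - 1.1*(2.18*m - 1.61)*(4.36*m - 3.22) + 4.14854)/(1.09*m^2 - 1.61*m + 1.73)^3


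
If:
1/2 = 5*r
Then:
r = 1/10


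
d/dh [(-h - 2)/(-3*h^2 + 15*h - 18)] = (h^2 - 5*h - (h + 2)*(2*h - 5) + 6)/(3*(h^2 - 5*h + 6)^2)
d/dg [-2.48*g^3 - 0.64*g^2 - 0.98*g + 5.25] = -7.44*g^2 - 1.28*g - 0.98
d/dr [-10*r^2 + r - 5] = 1 - 20*r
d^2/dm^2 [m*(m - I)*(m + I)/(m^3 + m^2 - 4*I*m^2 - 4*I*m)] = (m^3*(-2 + 8*I) + m^2*(6 + 24*I) + m*(6 - 24*I) - 62 - 8*I)/(m^6 + m^5*(3 - 12*I) + m^4*(-45 - 36*I) + m^3*(-143 + 28*I) + m^2*(-144 + 180*I) + m*(-48 + 192*I) + 64*I)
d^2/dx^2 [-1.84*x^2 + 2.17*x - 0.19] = -3.68000000000000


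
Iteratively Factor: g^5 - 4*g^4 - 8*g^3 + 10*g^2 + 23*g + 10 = (g + 1)*(g^4 - 5*g^3 - 3*g^2 + 13*g + 10) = (g - 5)*(g + 1)*(g^3 - 3*g - 2) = (g - 5)*(g - 2)*(g + 1)*(g^2 + 2*g + 1) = (g - 5)*(g - 2)*(g + 1)^2*(g + 1)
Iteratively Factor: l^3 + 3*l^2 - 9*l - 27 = (l + 3)*(l^2 - 9) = (l + 3)^2*(l - 3)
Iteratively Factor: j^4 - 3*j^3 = (j)*(j^3 - 3*j^2) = j^2*(j^2 - 3*j) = j^2*(j - 3)*(j)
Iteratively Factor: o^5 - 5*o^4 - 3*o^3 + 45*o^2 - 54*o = (o)*(o^4 - 5*o^3 - 3*o^2 + 45*o - 54) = o*(o + 3)*(o^3 - 8*o^2 + 21*o - 18) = o*(o - 3)*(o + 3)*(o^2 - 5*o + 6) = o*(o - 3)^2*(o + 3)*(o - 2)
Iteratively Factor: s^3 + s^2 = (s + 1)*(s^2) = s*(s + 1)*(s)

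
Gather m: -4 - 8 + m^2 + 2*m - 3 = m^2 + 2*m - 15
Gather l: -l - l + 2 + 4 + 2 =8 - 2*l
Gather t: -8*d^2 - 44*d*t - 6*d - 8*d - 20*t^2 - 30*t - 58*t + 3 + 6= -8*d^2 - 14*d - 20*t^2 + t*(-44*d - 88) + 9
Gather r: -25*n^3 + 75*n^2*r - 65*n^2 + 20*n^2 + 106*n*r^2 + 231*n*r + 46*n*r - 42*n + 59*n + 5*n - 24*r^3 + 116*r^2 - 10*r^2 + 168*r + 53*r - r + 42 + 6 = -25*n^3 - 45*n^2 + 22*n - 24*r^3 + r^2*(106*n + 106) + r*(75*n^2 + 277*n + 220) + 48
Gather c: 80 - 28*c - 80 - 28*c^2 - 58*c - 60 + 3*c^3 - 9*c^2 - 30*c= 3*c^3 - 37*c^2 - 116*c - 60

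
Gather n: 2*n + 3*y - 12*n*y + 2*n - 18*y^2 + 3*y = n*(4 - 12*y) - 18*y^2 + 6*y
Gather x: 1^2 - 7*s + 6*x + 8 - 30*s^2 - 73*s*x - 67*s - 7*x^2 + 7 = -30*s^2 - 74*s - 7*x^2 + x*(6 - 73*s) + 16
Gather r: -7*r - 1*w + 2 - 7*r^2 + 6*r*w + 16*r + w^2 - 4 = -7*r^2 + r*(6*w + 9) + w^2 - w - 2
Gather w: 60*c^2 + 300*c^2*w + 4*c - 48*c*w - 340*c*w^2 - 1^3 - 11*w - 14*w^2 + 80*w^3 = 60*c^2 + 4*c + 80*w^3 + w^2*(-340*c - 14) + w*(300*c^2 - 48*c - 11) - 1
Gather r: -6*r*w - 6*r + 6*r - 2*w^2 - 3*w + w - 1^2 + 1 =-6*r*w - 2*w^2 - 2*w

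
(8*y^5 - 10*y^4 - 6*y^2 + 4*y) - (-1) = 8*y^5 - 10*y^4 - 6*y^2 + 4*y + 1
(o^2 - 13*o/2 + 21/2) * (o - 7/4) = o^3 - 33*o^2/4 + 175*o/8 - 147/8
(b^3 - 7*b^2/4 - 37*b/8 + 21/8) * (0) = 0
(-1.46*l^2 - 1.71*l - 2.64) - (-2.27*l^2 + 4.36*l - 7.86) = 0.81*l^2 - 6.07*l + 5.22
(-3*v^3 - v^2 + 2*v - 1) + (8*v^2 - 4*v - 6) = -3*v^3 + 7*v^2 - 2*v - 7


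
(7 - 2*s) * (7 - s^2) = 2*s^3 - 7*s^2 - 14*s + 49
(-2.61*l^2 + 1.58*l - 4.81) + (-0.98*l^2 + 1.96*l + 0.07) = -3.59*l^2 + 3.54*l - 4.74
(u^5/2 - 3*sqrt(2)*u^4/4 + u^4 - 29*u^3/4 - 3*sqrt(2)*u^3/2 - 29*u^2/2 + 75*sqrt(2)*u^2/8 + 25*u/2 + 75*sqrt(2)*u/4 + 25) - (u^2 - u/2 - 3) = u^5/2 - 3*sqrt(2)*u^4/4 + u^4 - 29*u^3/4 - 3*sqrt(2)*u^3/2 - 31*u^2/2 + 75*sqrt(2)*u^2/8 + 13*u + 75*sqrt(2)*u/4 + 28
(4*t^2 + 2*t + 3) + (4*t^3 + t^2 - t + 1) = 4*t^3 + 5*t^2 + t + 4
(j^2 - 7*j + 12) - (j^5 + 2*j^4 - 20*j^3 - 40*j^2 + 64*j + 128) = -j^5 - 2*j^4 + 20*j^3 + 41*j^2 - 71*j - 116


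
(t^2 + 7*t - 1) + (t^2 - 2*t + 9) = 2*t^2 + 5*t + 8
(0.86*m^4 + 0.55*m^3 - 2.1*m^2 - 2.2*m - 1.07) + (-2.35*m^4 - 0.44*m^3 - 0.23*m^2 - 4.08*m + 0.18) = -1.49*m^4 + 0.11*m^3 - 2.33*m^2 - 6.28*m - 0.89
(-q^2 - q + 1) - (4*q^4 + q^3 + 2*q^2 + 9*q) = -4*q^4 - q^3 - 3*q^2 - 10*q + 1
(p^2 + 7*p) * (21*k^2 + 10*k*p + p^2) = 21*k^2*p^2 + 147*k^2*p + 10*k*p^3 + 70*k*p^2 + p^4 + 7*p^3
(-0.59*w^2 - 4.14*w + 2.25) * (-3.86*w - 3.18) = 2.2774*w^3 + 17.8566*w^2 + 4.4802*w - 7.155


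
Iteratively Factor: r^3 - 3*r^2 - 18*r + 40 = (r + 4)*(r^2 - 7*r + 10) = (r - 5)*(r + 4)*(r - 2)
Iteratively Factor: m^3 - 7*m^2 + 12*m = (m)*(m^2 - 7*m + 12) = m*(m - 4)*(m - 3)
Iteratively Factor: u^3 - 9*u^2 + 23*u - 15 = (u - 1)*(u^2 - 8*u + 15) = (u - 5)*(u - 1)*(u - 3)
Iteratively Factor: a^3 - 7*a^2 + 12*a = (a - 4)*(a^2 - 3*a) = a*(a - 4)*(a - 3)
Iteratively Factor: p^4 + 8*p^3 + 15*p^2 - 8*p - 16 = (p + 4)*(p^3 + 4*p^2 - p - 4) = (p + 4)^2*(p^2 - 1) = (p - 1)*(p + 4)^2*(p + 1)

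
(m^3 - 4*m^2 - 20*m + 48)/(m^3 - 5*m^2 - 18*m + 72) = (m - 2)/(m - 3)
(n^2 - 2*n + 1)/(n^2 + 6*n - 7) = (n - 1)/(n + 7)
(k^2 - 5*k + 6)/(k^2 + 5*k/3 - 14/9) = 9*(k^2 - 5*k + 6)/(9*k^2 + 15*k - 14)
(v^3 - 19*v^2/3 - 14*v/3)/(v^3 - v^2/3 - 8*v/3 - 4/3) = v*(v - 7)/(v^2 - v - 2)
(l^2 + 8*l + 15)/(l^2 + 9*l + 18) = (l + 5)/(l + 6)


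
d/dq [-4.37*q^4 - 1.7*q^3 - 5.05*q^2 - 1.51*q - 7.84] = -17.48*q^3 - 5.1*q^2 - 10.1*q - 1.51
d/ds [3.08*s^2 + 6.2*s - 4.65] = 6.16*s + 6.2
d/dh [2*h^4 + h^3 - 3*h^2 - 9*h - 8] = 8*h^3 + 3*h^2 - 6*h - 9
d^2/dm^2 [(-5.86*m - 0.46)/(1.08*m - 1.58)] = (1.77635683940025e-15*m - 21.072096)/(1.08*m - 1.58)^3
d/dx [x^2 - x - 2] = 2*x - 1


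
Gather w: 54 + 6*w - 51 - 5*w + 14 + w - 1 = 2*w + 16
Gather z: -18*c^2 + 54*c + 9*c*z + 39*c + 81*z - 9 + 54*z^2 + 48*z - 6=-18*c^2 + 93*c + 54*z^2 + z*(9*c + 129) - 15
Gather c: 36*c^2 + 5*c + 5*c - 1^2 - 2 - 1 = 36*c^2 + 10*c - 4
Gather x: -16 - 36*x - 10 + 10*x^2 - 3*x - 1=10*x^2 - 39*x - 27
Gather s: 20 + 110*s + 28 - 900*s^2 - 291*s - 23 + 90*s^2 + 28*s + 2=-810*s^2 - 153*s + 27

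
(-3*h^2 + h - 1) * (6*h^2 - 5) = -18*h^4 + 6*h^3 + 9*h^2 - 5*h + 5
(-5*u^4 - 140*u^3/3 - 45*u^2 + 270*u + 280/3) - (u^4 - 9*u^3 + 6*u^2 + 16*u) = -6*u^4 - 113*u^3/3 - 51*u^2 + 254*u + 280/3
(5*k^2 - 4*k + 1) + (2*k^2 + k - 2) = 7*k^2 - 3*k - 1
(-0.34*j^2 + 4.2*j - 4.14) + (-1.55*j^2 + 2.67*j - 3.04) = -1.89*j^2 + 6.87*j - 7.18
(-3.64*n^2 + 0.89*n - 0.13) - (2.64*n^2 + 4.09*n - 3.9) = -6.28*n^2 - 3.2*n + 3.77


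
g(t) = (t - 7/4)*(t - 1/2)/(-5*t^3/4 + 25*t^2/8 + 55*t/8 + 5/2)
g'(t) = (t - 7/4)*(t - 1/2)*(15*t^2/4 - 25*t/4 - 55/8)/(-5*t^3/4 + 25*t^2/8 + 55*t/8 + 5/2)^2 + (t - 7/4)/(-5*t^3/4 + 25*t^2/8 + 55*t/8 + 5/2) + (t - 1/2)/(-5*t^3/4 + 25*t^2/8 + 55*t/8 + 5/2)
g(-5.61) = 0.16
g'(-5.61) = 0.03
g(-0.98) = -67.61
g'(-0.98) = 3296.54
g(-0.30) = 2.18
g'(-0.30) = -17.29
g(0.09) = 0.22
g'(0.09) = -1.17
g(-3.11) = 0.36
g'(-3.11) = 0.18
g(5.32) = -0.28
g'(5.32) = 0.17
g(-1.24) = 4.47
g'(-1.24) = 21.47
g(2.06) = 0.03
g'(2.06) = 0.09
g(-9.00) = 0.09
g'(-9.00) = 0.01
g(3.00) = 0.18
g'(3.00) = 0.30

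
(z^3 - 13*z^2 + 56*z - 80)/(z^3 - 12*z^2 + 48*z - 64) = (z - 5)/(z - 4)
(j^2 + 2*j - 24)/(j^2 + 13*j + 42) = (j - 4)/(j + 7)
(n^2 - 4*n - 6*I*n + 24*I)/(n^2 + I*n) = (n^2 - 4*n - 6*I*n + 24*I)/(n*(n + I))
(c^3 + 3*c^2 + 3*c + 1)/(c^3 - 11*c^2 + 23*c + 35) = (c^2 + 2*c + 1)/(c^2 - 12*c + 35)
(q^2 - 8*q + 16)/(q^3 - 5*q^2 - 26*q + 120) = (q - 4)/(q^2 - q - 30)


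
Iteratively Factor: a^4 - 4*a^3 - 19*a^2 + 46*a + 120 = (a - 4)*(a^3 - 19*a - 30) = (a - 4)*(a + 2)*(a^2 - 2*a - 15) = (a - 5)*(a - 4)*(a + 2)*(a + 3)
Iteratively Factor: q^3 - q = (q + 1)*(q^2 - q) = q*(q + 1)*(q - 1)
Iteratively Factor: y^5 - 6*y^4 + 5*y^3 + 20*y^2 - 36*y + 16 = (y - 1)*(y^4 - 5*y^3 + 20*y - 16) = (y - 1)^2*(y^3 - 4*y^2 - 4*y + 16) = (y - 2)*(y - 1)^2*(y^2 - 2*y - 8) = (y - 4)*(y - 2)*(y - 1)^2*(y + 2)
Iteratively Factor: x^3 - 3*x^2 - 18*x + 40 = (x - 2)*(x^2 - x - 20) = (x - 2)*(x + 4)*(x - 5)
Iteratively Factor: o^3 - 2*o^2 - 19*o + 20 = (o - 5)*(o^2 + 3*o - 4) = (o - 5)*(o - 1)*(o + 4)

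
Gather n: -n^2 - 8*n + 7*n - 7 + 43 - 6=-n^2 - n + 30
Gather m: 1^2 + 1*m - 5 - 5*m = -4*m - 4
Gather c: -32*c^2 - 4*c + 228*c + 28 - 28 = -32*c^2 + 224*c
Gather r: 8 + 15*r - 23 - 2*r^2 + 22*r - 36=-2*r^2 + 37*r - 51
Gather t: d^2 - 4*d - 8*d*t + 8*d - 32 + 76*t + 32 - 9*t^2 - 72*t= d^2 + 4*d - 9*t^2 + t*(4 - 8*d)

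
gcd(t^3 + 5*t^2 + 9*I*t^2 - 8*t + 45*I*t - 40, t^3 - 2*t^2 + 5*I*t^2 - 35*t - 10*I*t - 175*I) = t + 5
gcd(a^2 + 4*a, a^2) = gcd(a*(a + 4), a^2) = a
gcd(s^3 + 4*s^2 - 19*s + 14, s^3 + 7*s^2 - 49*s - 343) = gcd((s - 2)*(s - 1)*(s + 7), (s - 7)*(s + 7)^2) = s + 7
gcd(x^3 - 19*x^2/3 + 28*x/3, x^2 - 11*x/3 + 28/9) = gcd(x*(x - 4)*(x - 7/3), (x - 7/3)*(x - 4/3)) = x - 7/3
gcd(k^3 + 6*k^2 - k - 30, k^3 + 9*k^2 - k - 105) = k + 5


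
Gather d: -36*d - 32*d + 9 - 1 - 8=-68*d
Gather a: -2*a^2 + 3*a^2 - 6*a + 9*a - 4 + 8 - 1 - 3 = a^2 + 3*a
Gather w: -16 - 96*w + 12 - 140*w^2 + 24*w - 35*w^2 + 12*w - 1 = -175*w^2 - 60*w - 5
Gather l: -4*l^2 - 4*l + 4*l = -4*l^2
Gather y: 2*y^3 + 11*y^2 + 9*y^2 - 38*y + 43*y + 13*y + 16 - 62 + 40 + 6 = 2*y^3 + 20*y^2 + 18*y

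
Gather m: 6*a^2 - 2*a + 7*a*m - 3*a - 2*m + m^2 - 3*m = 6*a^2 - 5*a + m^2 + m*(7*a - 5)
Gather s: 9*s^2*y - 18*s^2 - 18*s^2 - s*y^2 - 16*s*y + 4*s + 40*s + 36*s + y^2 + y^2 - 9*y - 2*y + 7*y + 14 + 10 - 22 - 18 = s^2*(9*y - 36) + s*(-y^2 - 16*y + 80) + 2*y^2 - 4*y - 16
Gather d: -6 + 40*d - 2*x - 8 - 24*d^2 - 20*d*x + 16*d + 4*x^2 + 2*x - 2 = -24*d^2 + d*(56 - 20*x) + 4*x^2 - 16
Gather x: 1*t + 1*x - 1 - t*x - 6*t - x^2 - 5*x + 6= -5*t - x^2 + x*(-t - 4) + 5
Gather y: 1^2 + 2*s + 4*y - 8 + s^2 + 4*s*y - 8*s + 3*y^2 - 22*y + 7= s^2 - 6*s + 3*y^2 + y*(4*s - 18)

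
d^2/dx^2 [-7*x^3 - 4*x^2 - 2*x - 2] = -42*x - 8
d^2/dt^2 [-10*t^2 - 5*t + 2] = -20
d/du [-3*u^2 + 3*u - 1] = 3 - 6*u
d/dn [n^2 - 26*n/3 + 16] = 2*n - 26/3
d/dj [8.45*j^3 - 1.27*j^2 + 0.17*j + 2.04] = 25.35*j^2 - 2.54*j + 0.17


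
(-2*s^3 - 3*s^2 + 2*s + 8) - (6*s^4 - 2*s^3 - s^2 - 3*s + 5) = -6*s^4 - 2*s^2 + 5*s + 3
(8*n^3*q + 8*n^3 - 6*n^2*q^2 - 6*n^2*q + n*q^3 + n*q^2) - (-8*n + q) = 8*n^3*q + 8*n^3 - 6*n^2*q^2 - 6*n^2*q + n*q^3 + n*q^2 + 8*n - q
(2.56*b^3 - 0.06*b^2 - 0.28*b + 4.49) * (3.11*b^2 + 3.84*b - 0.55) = 7.9616*b^5 + 9.6438*b^4 - 2.5092*b^3 + 12.9217*b^2 + 17.3956*b - 2.4695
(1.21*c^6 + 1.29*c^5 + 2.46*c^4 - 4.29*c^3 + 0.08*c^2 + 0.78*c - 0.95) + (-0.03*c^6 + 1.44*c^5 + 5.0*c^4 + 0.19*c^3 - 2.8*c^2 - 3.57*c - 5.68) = 1.18*c^6 + 2.73*c^5 + 7.46*c^4 - 4.1*c^3 - 2.72*c^2 - 2.79*c - 6.63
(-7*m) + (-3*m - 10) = -10*m - 10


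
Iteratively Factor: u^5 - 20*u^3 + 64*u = (u + 4)*(u^4 - 4*u^3 - 4*u^2 + 16*u) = u*(u + 4)*(u^3 - 4*u^2 - 4*u + 16) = u*(u - 2)*(u + 4)*(u^2 - 2*u - 8) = u*(u - 4)*(u - 2)*(u + 4)*(u + 2)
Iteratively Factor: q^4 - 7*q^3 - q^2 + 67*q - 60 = (q - 4)*(q^3 - 3*q^2 - 13*q + 15) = (q - 4)*(q + 3)*(q^2 - 6*q + 5) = (q - 4)*(q - 1)*(q + 3)*(q - 5)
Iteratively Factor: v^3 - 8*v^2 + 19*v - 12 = (v - 4)*(v^2 - 4*v + 3) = (v - 4)*(v - 3)*(v - 1)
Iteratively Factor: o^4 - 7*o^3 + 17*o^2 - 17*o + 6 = (o - 2)*(o^3 - 5*o^2 + 7*o - 3) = (o - 3)*(o - 2)*(o^2 - 2*o + 1) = (o - 3)*(o - 2)*(o - 1)*(o - 1)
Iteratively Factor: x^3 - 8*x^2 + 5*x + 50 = (x + 2)*(x^2 - 10*x + 25) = (x - 5)*(x + 2)*(x - 5)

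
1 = 1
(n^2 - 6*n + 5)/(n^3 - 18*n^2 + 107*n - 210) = (n - 1)/(n^2 - 13*n + 42)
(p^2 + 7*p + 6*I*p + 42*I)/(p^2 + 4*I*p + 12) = (p + 7)/(p - 2*I)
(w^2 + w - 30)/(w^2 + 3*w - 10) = (w^2 + w - 30)/(w^2 + 3*w - 10)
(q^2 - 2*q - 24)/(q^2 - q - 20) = (q - 6)/(q - 5)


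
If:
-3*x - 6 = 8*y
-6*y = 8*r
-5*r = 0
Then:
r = 0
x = -2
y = 0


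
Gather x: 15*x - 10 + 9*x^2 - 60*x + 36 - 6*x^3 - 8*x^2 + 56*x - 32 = -6*x^3 + x^2 + 11*x - 6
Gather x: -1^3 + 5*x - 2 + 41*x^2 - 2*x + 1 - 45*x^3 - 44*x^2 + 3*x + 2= -45*x^3 - 3*x^2 + 6*x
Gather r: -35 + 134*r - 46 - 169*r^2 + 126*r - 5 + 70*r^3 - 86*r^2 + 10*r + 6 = 70*r^3 - 255*r^2 + 270*r - 80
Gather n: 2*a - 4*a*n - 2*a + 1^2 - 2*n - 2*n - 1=n*(-4*a - 4)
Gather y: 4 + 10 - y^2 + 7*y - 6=-y^2 + 7*y + 8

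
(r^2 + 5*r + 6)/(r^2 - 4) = (r + 3)/(r - 2)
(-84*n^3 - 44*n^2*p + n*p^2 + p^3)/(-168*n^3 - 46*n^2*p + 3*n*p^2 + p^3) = (2*n + p)/(4*n + p)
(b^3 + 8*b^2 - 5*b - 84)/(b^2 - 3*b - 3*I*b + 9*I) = (b^2 + 11*b + 28)/(b - 3*I)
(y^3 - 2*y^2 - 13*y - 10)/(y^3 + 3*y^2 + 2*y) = (y - 5)/y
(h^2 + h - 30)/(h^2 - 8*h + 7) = (h^2 + h - 30)/(h^2 - 8*h + 7)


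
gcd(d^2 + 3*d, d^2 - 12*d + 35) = 1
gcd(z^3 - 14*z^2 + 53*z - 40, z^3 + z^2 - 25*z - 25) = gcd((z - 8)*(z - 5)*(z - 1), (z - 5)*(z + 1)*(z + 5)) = z - 5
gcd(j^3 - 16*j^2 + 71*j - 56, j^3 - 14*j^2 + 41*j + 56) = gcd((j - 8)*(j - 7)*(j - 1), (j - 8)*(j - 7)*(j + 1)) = j^2 - 15*j + 56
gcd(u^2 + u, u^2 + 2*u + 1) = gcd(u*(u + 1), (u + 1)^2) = u + 1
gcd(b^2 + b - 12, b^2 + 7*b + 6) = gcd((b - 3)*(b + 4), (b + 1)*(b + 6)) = 1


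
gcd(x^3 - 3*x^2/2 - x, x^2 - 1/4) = x + 1/2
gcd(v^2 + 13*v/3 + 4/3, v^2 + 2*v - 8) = v + 4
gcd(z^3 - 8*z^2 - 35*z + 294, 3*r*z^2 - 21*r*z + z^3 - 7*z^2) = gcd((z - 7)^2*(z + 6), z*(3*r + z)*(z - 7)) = z - 7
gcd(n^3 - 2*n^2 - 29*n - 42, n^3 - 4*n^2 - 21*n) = n^2 - 4*n - 21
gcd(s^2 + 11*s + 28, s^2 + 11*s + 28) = s^2 + 11*s + 28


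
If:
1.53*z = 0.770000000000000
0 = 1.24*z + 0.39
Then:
No Solution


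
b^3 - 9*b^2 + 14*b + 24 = (b - 6)*(b - 4)*(b + 1)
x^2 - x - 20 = (x - 5)*(x + 4)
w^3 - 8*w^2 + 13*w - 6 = (w - 6)*(w - 1)^2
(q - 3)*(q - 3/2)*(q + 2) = q^3 - 5*q^2/2 - 9*q/2 + 9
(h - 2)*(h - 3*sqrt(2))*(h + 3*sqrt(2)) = h^3 - 2*h^2 - 18*h + 36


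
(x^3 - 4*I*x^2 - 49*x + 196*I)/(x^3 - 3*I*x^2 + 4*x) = (x^2 - 49)/(x*(x + I))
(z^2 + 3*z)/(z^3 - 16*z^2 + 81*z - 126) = z*(z + 3)/(z^3 - 16*z^2 + 81*z - 126)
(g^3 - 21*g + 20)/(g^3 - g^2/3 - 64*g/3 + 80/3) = 3*(g - 1)/(3*g - 4)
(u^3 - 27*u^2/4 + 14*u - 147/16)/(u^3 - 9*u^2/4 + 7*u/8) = (4*u^2 - 20*u + 21)/(2*u*(2*u - 1))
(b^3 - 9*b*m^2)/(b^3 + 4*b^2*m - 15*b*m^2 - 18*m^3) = b*(b + 3*m)/(b^2 + 7*b*m + 6*m^2)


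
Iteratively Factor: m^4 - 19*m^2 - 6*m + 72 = (m + 3)*(m^3 - 3*m^2 - 10*m + 24) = (m - 2)*(m + 3)*(m^2 - m - 12) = (m - 2)*(m + 3)^2*(m - 4)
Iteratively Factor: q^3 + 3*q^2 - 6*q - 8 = (q + 1)*(q^2 + 2*q - 8) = (q + 1)*(q + 4)*(q - 2)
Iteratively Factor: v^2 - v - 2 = (v - 2)*(v + 1)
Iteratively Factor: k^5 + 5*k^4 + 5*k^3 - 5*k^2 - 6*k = (k + 1)*(k^4 + 4*k^3 + k^2 - 6*k) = (k - 1)*(k + 1)*(k^3 + 5*k^2 + 6*k) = k*(k - 1)*(k + 1)*(k^2 + 5*k + 6) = k*(k - 1)*(k + 1)*(k + 2)*(k + 3)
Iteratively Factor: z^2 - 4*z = (z - 4)*(z)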